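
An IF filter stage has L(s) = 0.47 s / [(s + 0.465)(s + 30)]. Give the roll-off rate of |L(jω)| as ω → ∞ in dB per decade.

With 1 zero and 2 poles, the high-frequency asymptotic slope is 20 × (1 − 2) = -20 dB/decade.

-20 dB/decade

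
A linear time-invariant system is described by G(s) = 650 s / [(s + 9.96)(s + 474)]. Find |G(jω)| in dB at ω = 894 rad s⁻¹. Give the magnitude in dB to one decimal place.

-3.8 dB

|j894| = 894
|j894 + 9.96| = √(894² + 9.96²) = 894.1
|j894 + 474| = √(894² + 474²) = 1012
|G(j894)| = 650 × 894 / (894.1 × 1012) = 0.64233
20 log₁₀(0.64233) = -3.84 dB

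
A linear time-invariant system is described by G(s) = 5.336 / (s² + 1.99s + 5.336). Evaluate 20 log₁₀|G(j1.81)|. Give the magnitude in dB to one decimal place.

2.2 dB

|(j1.81)² + 1.99(j1.81) + 5.336| = |2.0599 + j3.6019| = 4.149
|G(j1.81)| = 5.336 / 4.149 = 1.286
20 log₁₀(1.286) = 2.18 dB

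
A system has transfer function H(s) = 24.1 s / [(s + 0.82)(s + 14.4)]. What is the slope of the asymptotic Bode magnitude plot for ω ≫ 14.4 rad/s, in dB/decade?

With 1 zero and 2 poles, the high-frequency asymptotic slope is 20 × (1 − 2) = -20 dB/decade.

-20 dB/decade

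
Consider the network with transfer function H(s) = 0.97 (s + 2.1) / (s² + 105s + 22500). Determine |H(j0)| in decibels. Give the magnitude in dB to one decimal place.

-80.9 dB

H(0) = 0.97 × 2.1 / 22500 = 9.0533e-05
20 log₁₀(9.0533e-05) = -80.86 dB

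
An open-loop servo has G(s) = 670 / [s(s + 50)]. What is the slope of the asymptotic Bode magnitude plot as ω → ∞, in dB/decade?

-40 dB/decade

With 0 zeros and 2 poles, the high-frequency asymptotic slope is 20 × (0 − 2) = -40 dB/decade.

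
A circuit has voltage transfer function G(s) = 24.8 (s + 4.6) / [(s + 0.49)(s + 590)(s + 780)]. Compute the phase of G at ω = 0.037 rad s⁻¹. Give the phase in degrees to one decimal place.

∠(j0.037 + 4.6) = arctan(0.037/4.6) = 0.46°
∠(j0.037 + 0.49) = arctan(0.037/0.49) = 4.32°
∠(j0.037 + 590) = arctan(0.037/590) = 0.00°
∠(j0.037 + 780) = arctan(0.037/780) = 0.00°
∠G(j0.037) = 0.46° − (4.32° + 0.00° + 0.00°) = -3.86°

-3.9°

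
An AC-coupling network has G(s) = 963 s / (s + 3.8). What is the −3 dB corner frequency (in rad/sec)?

3.8 rad/sec

For a single-pole high-pass, the −3 dB point is at the pole: ω = 3.8 rad/sec.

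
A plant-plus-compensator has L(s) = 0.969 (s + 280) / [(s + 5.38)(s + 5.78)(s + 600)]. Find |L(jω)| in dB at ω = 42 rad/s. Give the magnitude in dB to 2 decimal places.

-71.90 dB

|j42 + 280| = √(42² + 280²) = 283.1
|j42 + 5.38| = √(42² + 5.38²) = 42.34
|j42 + 5.78| = √(42² + 5.78²) = 42.4
|j42 + 600| = √(42² + 600²) = 601.5
|L(j42)| = 0.969 × 283.1 / (42.34 × 42.4 × 601.5) = 0.00025409
20 log₁₀(0.00025409) = -71.900 dB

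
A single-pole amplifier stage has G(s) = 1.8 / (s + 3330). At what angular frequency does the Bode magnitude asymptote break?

3330 rad/s

The single real pole at s = −3330 gives a corner at ω = 3330 rad/s.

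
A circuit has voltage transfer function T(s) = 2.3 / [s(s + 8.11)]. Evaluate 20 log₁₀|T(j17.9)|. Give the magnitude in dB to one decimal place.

|j17.9 + 8.11| = √(17.9² + 8.11²) = 19.65
|j17.9| = 17.9
|T(j17.9)| = 2.3 / (19.65 × 17.9) = 0.0065385
20 log₁₀(0.0065385) = -43.69 dB

-43.7 dB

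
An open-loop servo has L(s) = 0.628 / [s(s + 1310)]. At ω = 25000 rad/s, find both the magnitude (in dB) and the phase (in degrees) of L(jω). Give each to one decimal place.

|L| = -180.0 dB, ∠L = -177.0°

|j25000 + 1310| = √(25000² + 1310²) = 2.503e+04
|j25000| = 2.5e+04
|L(j25000)| = 0.628 / (2.503e+04 × 2.5e+04) = 1.0034e-09
20 log₁₀(1.0034e-09) = -179.97 dB
∠(j25000 + 1310) = arctan(25000/1310) = 87.00°
∠(j25000) = 90.00°
∠L(j25000) = − (87.00° + 90.00°) = -177.00°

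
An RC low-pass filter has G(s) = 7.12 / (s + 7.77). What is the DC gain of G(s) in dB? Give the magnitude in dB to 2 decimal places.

G(0) = 7.12 / 7.77 = 0.91634
20 log₁₀(0.91634) = -0.759 dB

-0.76 dB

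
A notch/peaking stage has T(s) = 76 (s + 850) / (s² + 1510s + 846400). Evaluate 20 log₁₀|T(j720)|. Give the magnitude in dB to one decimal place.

-22.6 dB

|j720 + 850| = √(720² + 850²) = 1114
|(j720)² + 1510(j720) + 846400| = |3.28e+05 + j1.0872e+06| = 1.136e+06
|T(j720)| = 76 × 1114 / 1.136e+06 = 0.074552
20 log₁₀(0.074552) = -22.55 dB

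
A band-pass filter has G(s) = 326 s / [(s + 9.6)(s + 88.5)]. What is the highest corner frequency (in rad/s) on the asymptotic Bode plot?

88.5 rad/s

Break frequencies occur at each pole and zero magnitude: 9.6 rad/s, 88.5 rad/s.
The highest is 88.5 rad/s.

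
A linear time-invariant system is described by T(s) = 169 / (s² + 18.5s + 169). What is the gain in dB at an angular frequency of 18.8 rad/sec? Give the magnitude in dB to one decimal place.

|(j18.8)² + 18.5(j18.8) + 169| = |-184.44 + j347.8| = 393.7
|T(j18.8)| = 169 / 393.7 = 0.42928
20 log₁₀(0.42928) = -7.35 dB

-7.3 dB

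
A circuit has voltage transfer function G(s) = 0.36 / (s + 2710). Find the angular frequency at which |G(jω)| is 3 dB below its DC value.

For a single-pole low-pass, the −3 dB point is at the pole: ω = 2710 rad/s.

2710 rad/s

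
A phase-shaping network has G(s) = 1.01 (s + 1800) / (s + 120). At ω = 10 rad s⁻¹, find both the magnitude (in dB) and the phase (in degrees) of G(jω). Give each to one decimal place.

|G| = 23.6 dB, ∠G = -4.4 deg

|j10 + 1800| = √(10² + 1800²) = 1800
|j10 + 120| = √(10² + 120²) = 120.4
|G(j10)| = 1.01 × 1800 / 120.4 = 15.098
20 log₁₀(15.098) = 23.58 dB
∠(j10 + 1800) = arctan(10/1800) = 0.32°
∠(j10 + 120) = arctan(10/120) = 4.76°
∠G(j10) = 0.32° − 4.76° = -4.45°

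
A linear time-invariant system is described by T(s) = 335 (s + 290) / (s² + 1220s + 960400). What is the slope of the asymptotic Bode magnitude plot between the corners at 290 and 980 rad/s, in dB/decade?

In this band the factors already past their corner are: zero at 290; net slope = 20 dB/decade.

20 dB/decade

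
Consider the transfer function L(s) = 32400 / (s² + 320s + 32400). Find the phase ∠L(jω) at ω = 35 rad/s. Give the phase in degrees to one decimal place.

-19.8°

∠[(j35)² + 320(j35) + 32400] = ∠[31175 + j11200] = 19.76°
∠L(j35) = −19.76° = -19.76°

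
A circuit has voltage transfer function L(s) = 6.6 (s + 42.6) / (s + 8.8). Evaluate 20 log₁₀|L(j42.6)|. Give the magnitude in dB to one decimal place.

19.2 dB

|j42.6 + 42.6| = √(42.6² + 42.6²) = 60.25
|j42.6 + 8.8| = √(42.6² + 8.8²) = 43.5
|L(j42.6)| = 6.6 × 60.25 / 43.5 = 9.1408
20 log₁₀(9.1408) = 19.22 dB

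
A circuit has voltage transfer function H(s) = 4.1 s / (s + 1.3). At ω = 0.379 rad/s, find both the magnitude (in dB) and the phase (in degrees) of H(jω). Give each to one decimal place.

|H| = 1.2 dB, ∠H = 73.7°

|j0.379| = 0.379
|j0.379 + 1.3| = √(0.379² + 1.3²) = 1.354
|H(j0.379)| = 4.1 × 0.379 / 1.354 = 1.1475
20 log₁₀(1.1475) = 1.20 dB
∠(j0.379) = 90.00°
∠(j0.379 + 1.3) = arctan(0.379/1.3) = 16.25°
∠H(j0.379) = 90.00° − 16.25° = 73.75°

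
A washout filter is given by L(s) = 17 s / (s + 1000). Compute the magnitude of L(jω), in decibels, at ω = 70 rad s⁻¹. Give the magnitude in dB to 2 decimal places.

1.49 dB

|j70| = 70
|j70 + 1000| = √(70² + 1000²) = 1002
|L(j70)| = 17 × 70 / 1002 = 1.1871
20 log₁₀(1.1871) = 1.490 dB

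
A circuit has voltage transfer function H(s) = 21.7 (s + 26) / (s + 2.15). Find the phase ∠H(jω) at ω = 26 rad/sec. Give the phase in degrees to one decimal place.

∠(j26 + 26) = arctan(26/26) = 45.00°
∠(j26 + 2.15) = arctan(26/2.15) = 85.27°
∠H(j26) = 45.00° − 85.27° = -40.27°

-40.3°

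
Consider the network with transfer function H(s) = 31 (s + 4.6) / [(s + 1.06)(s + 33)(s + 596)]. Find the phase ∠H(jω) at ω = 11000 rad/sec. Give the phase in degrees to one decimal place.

∠(j11000 + 4.6) = arctan(11000/4.6) = 89.98°
∠(j11000 + 1.06) = arctan(11000/1.06) = 89.99°
∠(j11000 + 33) = arctan(11000/33) = 89.83°
∠(j11000 + 596) = arctan(11000/596) = 86.90°
∠H(j11000) = 89.98° − (89.99° + 89.83° + 86.90°) = -176.75°

-176.7°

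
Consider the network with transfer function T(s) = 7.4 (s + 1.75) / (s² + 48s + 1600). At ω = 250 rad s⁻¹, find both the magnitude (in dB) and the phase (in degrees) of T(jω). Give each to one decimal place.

|T| = -30.5 dB, ∠T = -79.3°

|j250 + 1.75| = √(250² + 1.75²) = 250
|(j250)² + 48(j250) + 1600| = |-60900 + j12000| = 6.207e+04
|T(j250)| = 7.4 × 250 / 6.207e+04 = 0.029805
20 log₁₀(0.029805) = -30.51 dB
∠(j250 + 1.75) = arctan(250/1.75) = 89.60°
∠[(j250)² + 48(j250) + 1600] = ∠[-60900 + j12000] = 168.85°
∠T(j250) = 89.60° − 168.85° = -79.25°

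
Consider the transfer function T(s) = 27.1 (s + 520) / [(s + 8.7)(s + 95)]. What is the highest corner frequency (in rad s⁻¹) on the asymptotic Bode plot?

Break frequencies occur at each pole and zero magnitude: 8.7 rad s⁻¹, 95 rad s⁻¹, 520 rad s⁻¹.
The highest is 520 rad s⁻¹.

520 rad s⁻¹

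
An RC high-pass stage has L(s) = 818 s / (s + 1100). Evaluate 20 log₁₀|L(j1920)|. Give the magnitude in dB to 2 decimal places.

57.02 dB

|j1920| = 1920
|j1920 + 1100| = √(1920² + 1100²) = 2213
|L(j1920)| = 818 × 1920 / 2213 = 709.77
20 log₁₀(709.77) = 57.022 dB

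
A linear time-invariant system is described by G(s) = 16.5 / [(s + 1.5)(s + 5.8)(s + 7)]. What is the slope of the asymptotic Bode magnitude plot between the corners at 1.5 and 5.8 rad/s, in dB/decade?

In this band the factors already past their corner are: pole at 1.5; net slope = -20 dB/decade.

-20 dB/decade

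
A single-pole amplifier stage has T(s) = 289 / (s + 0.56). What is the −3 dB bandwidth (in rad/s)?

For a single-pole low-pass, the −3 dB point is at the pole: ω = 0.56 rad/s.

0.56 rad/s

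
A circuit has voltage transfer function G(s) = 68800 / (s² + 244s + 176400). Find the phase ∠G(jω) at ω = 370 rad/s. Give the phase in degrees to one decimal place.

∠[(j370)² + 244(j370) + 176400] = ∠[39500 + j90280] = 66.37°
∠G(j370) = −66.37° = -66.37°

-66.4 deg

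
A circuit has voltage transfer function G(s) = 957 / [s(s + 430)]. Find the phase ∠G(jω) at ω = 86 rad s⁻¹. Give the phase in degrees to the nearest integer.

∠(j86 + 430) = arctan(86/430) = 11.31°
∠(j86) = 90.00°
∠G(j86) = − (11.31° + 90.00°) = -101.31°

-101 deg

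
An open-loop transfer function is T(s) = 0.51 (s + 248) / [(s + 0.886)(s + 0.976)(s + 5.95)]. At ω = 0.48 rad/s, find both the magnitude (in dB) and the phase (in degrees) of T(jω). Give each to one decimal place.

|T| = 25.7 dB, ∠T = -59.1°

|j0.48 + 248| = √(0.48² + 248²) = 248
|j0.48 + 0.886| = √(0.48² + 0.886²) = 1.008
|j0.48 + 0.976| = √(0.48² + 0.976²) = 1.088
|j0.48 + 5.95| = √(0.48² + 5.95²) = 5.969
|T(j0.48)| = 0.51 × 248 / (1.008 × 1.088 × 5.969) = 19.333
20 log₁₀(19.333) = 25.73 dB
∠(j0.48 + 248) = arctan(0.48/248) = 0.11°
∠(j0.48 + 0.886) = arctan(0.48/0.886) = 28.45°
∠(j0.48 + 0.976) = arctan(0.48/0.976) = 26.19°
∠(j0.48 + 5.95) = arctan(0.48/5.95) = 4.61°
∠T(j0.48) = 0.11° − (28.45° + 26.19° + 4.61°) = -59.14°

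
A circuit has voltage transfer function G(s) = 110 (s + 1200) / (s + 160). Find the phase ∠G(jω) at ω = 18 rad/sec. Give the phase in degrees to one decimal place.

-5.6 deg

∠(j18 + 1200) = arctan(18/1200) = 0.86°
∠(j18 + 160) = arctan(18/160) = 6.42°
∠G(j18) = 0.86° − 6.42° = -5.56°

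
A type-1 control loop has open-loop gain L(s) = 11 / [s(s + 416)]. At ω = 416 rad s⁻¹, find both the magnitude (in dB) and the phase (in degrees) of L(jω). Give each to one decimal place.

|L| = -86.9 dB, ∠L = -135.0 deg

|j416 + 416| = √(416² + 416²) = 588.3
|j416| = 416
|L(j416)| = 11 / (588.3 × 416) = 4.4946e-05
20 log₁₀(4.4946e-05) = -86.95 dB
∠(j416 + 416) = arctan(416/416) = 45.00°
∠(j416) = 90.00°
∠L(j416) = − (45.00° + 90.00°) = -135.00°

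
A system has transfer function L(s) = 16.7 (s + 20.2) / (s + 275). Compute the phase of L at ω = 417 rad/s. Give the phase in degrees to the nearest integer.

∠(j417 + 20.2) = arctan(417/20.2) = 87.23°
∠(j417 + 275) = arctan(417/275) = 56.60°
∠L(j417) = 87.23° − 56.60° = 30.63°

31°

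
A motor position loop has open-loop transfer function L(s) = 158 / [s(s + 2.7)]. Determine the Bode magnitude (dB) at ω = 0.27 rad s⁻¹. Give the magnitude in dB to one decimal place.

46.7 dB

|j0.27 + 2.7| = √(0.27² + 2.7²) = 2.713
|j0.27| = 0.27
|L(j0.27)| = 158 / (2.713 × 0.27) = 215.66
20 log₁₀(215.66) = 46.68 dB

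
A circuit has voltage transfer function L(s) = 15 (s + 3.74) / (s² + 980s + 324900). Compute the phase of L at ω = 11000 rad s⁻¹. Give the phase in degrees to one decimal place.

∠(j11000 + 3.74) = arctan(11000/3.74) = 89.98°
∠[(j11000)² + 980(j11000) + 324900] = ∠[-1.2068e+08 + j1.078e+07] = 174.90°
∠L(j11000) = 89.98° − 174.90° = -84.91°

-84.9°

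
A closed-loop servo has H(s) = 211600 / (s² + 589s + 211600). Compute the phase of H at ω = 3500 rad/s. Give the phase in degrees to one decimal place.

∠[(j3500)² + 589(j3500) + 211600] = ∠[-1.2038e+07 + j2.0615e+06] = 170.28°
∠H(j3500) = −170.28° = -170.28°

-170.3°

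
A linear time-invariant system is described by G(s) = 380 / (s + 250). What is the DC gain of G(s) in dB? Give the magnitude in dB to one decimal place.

G(0) = 380 / 250 = 1.52
20 log₁₀(1.52) = 3.64 dB

3.6 dB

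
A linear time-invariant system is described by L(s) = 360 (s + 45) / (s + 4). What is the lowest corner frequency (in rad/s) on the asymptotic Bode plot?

Break frequencies occur at each pole and zero magnitude: 4 rad/s, 45 rad/s.
The lowest is 4 rad/s.

4 rad/s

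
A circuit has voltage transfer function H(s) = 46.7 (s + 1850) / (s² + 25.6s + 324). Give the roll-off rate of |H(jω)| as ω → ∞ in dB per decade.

With 1 zero and 2 poles, the high-frequency asymptotic slope is 20 × (1 − 2) = -20 dB/decade.

-20 dB/decade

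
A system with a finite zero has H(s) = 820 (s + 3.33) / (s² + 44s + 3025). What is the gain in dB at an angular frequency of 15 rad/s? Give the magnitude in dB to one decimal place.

|j15 + 3.33| = √(15² + 3.33²) = 15.37
|(j15)² + 44(j15) + 3025| = |2800 + j660| = 2877
|H(j15)| = 820 × 15.37 / 2877 = 4.3798
20 log₁₀(4.3798) = 12.83 dB

12.8 dB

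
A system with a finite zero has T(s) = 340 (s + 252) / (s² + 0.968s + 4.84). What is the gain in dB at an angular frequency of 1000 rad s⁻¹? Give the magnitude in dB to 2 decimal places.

|j1000 + 252| = √(1000² + 252²) = 1031
|(j1000)² + 0.968(j1000) + 4.84| = |-1e+06 + j968| = 1e+06
|T(j1000)| = 340 × 1031 / 1e+06 = 0.35063
20 log₁₀(0.35063) = -9.103 dB

-9.10 dB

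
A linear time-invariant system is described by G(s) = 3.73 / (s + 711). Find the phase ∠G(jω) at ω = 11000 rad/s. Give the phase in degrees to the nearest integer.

∠(j11000 + 711) = arctan(11000/711) = 86.30°
∠G(j11000) = −86.30° = -86.30°

-86°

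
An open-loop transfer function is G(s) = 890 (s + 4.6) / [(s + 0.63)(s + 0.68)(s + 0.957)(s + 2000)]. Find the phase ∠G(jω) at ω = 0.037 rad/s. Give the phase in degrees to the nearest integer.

-8°

∠(j0.037 + 4.6) = arctan(0.037/4.6) = 0.46°
∠(j0.037 + 0.63) = arctan(0.037/0.63) = 3.36°
∠(j0.037 + 0.68) = arctan(0.037/0.68) = 3.11°
∠(j0.037 + 0.957) = arctan(0.037/0.957) = 2.21°
∠(j0.037 + 2000) = arctan(0.037/2000) = 0.00°
∠G(j0.037) = 0.46° − (3.36° + 3.11° + 2.21° + 0.00°) = -8.23°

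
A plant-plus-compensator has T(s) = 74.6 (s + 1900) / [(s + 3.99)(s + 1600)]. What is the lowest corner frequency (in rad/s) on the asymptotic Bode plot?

Break frequencies occur at each pole and zero magnitude: 3.99 rad/s, 1600 rad/s, 1900 rad/s.
The lowest is 3.99 rad/s.

3.99 rad/s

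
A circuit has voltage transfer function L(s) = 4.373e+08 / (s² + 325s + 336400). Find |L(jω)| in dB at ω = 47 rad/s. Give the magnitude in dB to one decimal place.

62.3 dB

|(j47)² + 325(j47) + 336400| = |3.3419e+05 + j15275| = 3.345e+05
|L(j47)| = 4.373e+08 / 3.345e+05 = 1307.2
20 log₁₀(1307.2) = 62.33 dB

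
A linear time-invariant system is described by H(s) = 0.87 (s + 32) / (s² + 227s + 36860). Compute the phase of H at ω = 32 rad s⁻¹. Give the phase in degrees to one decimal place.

∠(j32 + 32) = arctan(32/32) = 45.00°
∠[(j32)² + 227(j32) + 36860] = ∠[35836 + j7264] = 11.46°
∠H(j32) = 45.00° − 11.46° = 33.54°

33.5 deg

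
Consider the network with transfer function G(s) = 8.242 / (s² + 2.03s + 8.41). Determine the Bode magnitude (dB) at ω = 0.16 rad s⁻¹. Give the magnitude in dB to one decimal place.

-0.2 dB

|(j0.16)² + 2.03(j0.16) + 8.41| = |8.3844 + j0.3248| = 8.391
|G(j0.16)| = 8.242 / 8.391 = 0.98228
20 log₁₀(0.98228) = -0.16 dB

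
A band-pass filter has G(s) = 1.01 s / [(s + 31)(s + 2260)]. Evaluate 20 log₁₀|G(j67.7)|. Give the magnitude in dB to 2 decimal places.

|j67.7| = 67.7
|j67.7 + 31| = √(67.7² + 31²) = 74.46
|j67.7 + 2260| = √(67.7² + 2260²) = 2261
|G(j67.7)| = 1.01 × 67.7 / (74.46 × 2261) = 0.00040615
20 log₁₀(0.00040615) = -67.826 dB

-67.83 dB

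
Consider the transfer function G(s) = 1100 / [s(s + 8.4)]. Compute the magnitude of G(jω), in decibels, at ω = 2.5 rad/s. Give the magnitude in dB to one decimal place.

34.0 dB

|j2.5 + 8.4| = √(2.5² + 8.4²) = 8.764
|j2.5| = 2.5
|G(j2.5)| = 1100 / (8.764 × 2.5) = 50.205
20 log₁₀(50.205) = 34.01 dB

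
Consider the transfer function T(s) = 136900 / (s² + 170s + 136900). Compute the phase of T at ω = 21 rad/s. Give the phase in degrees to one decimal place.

-1.5°

∠[(j21)² + 170(j21) + 136900] = ∠[1.3646e+05 + j3570] = 1.50°
∠T(j21) = −1.50° = -1.50°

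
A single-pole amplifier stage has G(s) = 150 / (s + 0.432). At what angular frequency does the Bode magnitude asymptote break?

0.432 rad/sec

The single real pole at s = −0.432 gives a corner at ω = 0.432 rad/sec.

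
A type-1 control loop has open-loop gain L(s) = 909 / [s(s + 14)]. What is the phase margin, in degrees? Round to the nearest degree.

Gain crossover: |L(jω)| = 1 at ω ≈ 28.6 rad/sec.
∠L(j28.6) = −90° − arctan(28.6/14) ≈ -153.89°
PM = 180° + (-153.89°) = 26.11°

26°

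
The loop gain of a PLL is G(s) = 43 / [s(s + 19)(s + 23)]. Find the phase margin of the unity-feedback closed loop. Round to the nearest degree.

Gain crossover: |G(jω)| = 1 at ω ≈ 0.0984 rad/s.
∠G(j0.0984) = −90° − arctan(0.0984/19) − arctan(0.0984/23) ≈ -90.54°
PM = 180° + (-90.54°) = 89.46°

89 deg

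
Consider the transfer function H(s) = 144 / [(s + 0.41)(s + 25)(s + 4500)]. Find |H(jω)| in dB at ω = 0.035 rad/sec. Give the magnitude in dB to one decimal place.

-50.1 dB

|j0.035 + 0.41| = √(0.035² + 0.41²) = 0.4115
|j0.035 + 25| = √(0.035² + 25²) = 25
|j0.035 + 4500| = √(0.035² + 4500²) = 4500
|H(j0.035)| = 144 / (0.4115 × 25 × 4500) = 0.0031106
20 log₁₀(0.0031106) = -50.14 dB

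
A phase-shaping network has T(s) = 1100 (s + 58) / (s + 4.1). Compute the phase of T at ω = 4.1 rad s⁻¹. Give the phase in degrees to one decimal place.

-41.0 deg

∠(j4.1 + 58) = arctan(4.1/58) = 4.04°
∠(j4.1 + 4.1) = arctan(4.1/4.1) = 45.00°
∠T(j4.1) = 4.04° − 45.00° = -40.96°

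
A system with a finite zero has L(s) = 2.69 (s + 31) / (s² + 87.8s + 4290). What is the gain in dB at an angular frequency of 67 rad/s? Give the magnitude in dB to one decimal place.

-29.4 dB

|j67 + 31| = √(67² + 31²) = 73.82
|(j67)² + 87.8(j67) + 4290| = |-199 + j5882.6| = 5886
|L(j67)| = 2.69 × 73.82 / 5886 = 0.033739
20 log₁₀(0.033739) = -29.44 dB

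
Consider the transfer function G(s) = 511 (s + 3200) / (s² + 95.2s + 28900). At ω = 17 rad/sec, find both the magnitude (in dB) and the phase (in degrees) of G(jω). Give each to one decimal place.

|j17 + 3200| = √(17² + 3200²) = 3200
|(j17)² + 95.2(j17) + 28900| = |28611 + j1618.4| = 2.866e+04
|G(j17)| = 511 × 3200 / 2.866e+04 = 57.062
20 log₁₀(57.062) = 35.13 dB
∠(j17 + 3200) = arctan(17/3200) = 0.30°
∠[(j17)² + 95.2(j17) + 28900] = ∠[28611 + j1618.4] = 3.24°
∠G(j17) = 0.30° − 3.24° = -2.93°

|G| = 35.1 dB, ∠G = -2.9 deg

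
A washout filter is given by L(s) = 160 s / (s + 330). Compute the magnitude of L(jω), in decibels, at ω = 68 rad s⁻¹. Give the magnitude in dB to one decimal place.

|j68| = 68
|j68 + 330| = √(68² + 330²) = 336.9
|L(j68)| = 160 × 68 / 336.9 = 32.291
20 log₁₀(32.291) = 30.18 dB

30.2 dB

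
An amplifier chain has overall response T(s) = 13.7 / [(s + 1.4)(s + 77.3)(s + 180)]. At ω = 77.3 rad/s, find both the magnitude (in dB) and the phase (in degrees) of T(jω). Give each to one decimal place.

|T| = -101.6 dB, ∠T = -157.2 deg

|j77.3 + 1.4| = √(77.3² + 1.4²) = 77.31
|j77.3 + 77.3| = √(77.3² + 77.3²) = 109.3
|j77.3 + 180| = √(77.3² + 180²) = 195.9
|T(j77.3)| = 13.7 / (77.31 × 109.3 × 195.9) = 8.2746e-06
20 log₁₀(8.2746e-06) = -101.65 dB
∠(j77.3 + 1.4) = arctan(77.3/1.4) = 88.96°
∠(j77.3 + 77.3) = arctan(77.3/77.3) = 45.00°
∠(j77.3 + 180) = arctan(77.3/180) = 23.24°
∠T(j77.3) = − (88.96° + 45.00° + 23.24°) = -157.20°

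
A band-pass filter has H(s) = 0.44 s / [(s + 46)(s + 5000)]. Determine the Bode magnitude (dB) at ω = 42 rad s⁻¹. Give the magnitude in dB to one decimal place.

|j42| = 42
|j42 + 46| = √(42² + 46²) = 62.29
|j42 + 5000| = √(42² + 5000²) = 5000
|H(j42)| = 0.44 × 42 / (62.29 × 5000) = 5.9334e-05
20 log₁₀(5.9334e-05) = -84.53 dB

-84.5 dB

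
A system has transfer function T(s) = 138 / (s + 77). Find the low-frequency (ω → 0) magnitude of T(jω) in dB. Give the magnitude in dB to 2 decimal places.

T(0) = 138 / 77 = 1.7922
20 log₁₀(1.7922) = 5.068 dB

5.07 dB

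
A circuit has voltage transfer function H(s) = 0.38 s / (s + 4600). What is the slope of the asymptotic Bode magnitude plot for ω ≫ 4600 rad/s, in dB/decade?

0 dB/decade

With 1 zero and 1 pole, the high-frequency asymptotic slope is 20 × (1 − 1) = 0 dB/decade.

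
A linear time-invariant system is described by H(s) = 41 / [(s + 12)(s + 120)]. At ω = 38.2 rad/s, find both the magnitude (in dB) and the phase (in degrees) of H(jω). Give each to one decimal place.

|H| = -41.8 dB, ∠H = -90.2°

|j38.2 + 12| = √(38.2² + 12²) = 40.04
|j38.2 + 120| = √(38.2² + 120²) = 125.9
|H(j38.2)| = 41 / (40.04 × 125.9) = 0.008131
20 log₁₀(0.008131) = -41.80 dB
∠(j38.2 + 12) = arctan(38.2/12) = 72.56°
∠(j38.2 + 120) = arctan(38.2/120) = 17.66°
∠H(j38.2) = − (72.56° + 17.66°) = -90.22°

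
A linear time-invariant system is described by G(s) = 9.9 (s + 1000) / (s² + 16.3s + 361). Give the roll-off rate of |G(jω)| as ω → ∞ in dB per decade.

With 1 zero and 2 poles, the high-frequency asymptotic slope is 20 × (1 − 2) = -20 dB/decade.

-20 dB/decade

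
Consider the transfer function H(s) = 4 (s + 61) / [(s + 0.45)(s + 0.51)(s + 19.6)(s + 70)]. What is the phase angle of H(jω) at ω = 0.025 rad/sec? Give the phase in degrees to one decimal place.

-6.1°

∠(j0.025 + 61) = arctan(0.025/61) = 0.02°
∠(j0.025 + 0.45) = arctan(0.025/0.45) = 3.18°
∠(j0.025 + 0.51) = arctan(0.025/0.51) = 2.81°
∠(j0.025 + 19.6) = arctan(0.025/19.6) = 0.07°
∠(j0.025 + 70) = arctan(0.025/70) = 0.02°
∠H(j0.025) = 0.02° − (3.18° + 2.81° + 0.07° + 0.02°) = -6.06°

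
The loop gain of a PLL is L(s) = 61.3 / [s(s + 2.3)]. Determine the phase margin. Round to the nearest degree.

17°

Gain crossover: |L(jω)| = 1 at ω ≈ 7.66 rad/sec.
∠L(j7.66) = −90° − arctan(7.66/2.3) ≈ -163.29°
PM = 180° + (-163.29°) = 16.71°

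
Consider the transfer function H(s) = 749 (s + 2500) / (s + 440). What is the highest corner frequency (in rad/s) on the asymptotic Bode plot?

2500 rad/s

Break frequencies occur at each pole and zero magnitude: 440 rad/s, 2500 rad/s.
The highest is 2500 rad/s.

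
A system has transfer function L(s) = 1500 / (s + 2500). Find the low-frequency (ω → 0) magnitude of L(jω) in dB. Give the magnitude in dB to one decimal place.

L(0) = 1500 / 2500 = 0.6
20 log₁₀(0.6) = -4.44 dB

-4.4 dB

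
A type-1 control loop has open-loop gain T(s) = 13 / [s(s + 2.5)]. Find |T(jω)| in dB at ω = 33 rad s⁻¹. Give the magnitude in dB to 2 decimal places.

-38.49 dB

|j33 + 2.5| = √(33² + 2.5²) = 33.09
|j33| = 33
|T(j33)| = 13 / (33.09 × 33) = 0.011903
20 log₁₀(0.011903) = -38.487 dB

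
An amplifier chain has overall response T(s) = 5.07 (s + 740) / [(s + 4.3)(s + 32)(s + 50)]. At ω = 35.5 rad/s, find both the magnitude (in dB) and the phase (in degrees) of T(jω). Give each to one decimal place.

|T| = -28.9 dB, ∠T = -163.7 deg

|j35.5 + 740| = √(35.5² + 740²) = 740.9
|j35.5 + 4.3| = √(35.5² + 4.3²) = 35.76
|j35.5 + 32| = √(35.5² + 32²) = 47.79
|j35.5 + 50| = √(35.5² + 50²) = 61.32
|T(j35.5)| = 5.07 × 740.9 / (35.76 × 47.79 × 61.32) = 0.03584
20 log₁₀(0.03584) = -28.91 dB
∠(j35.5 + 740) = arctan(35.5/740) = 2.75°
∠(j35.5 + 4.3) = arctan(35.5/4.3) = 83.09°
∠(j35.5 + 32) = arctan(35.5/32) = 47.97°
∠(j35.5 + 50) = arctan(35.5/50) = 35.37°
∠T(j35.5) = 2.75° − (83.09° + 47.97° + 35.37°) = -163.69°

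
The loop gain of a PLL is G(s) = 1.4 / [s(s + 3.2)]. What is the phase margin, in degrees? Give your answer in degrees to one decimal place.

Gain crossover: |G(jω)| = 1 at ω ≈ 0.434 rad/s.
∠G(j0.434) = −90° − arctan(0.434/3.2) ≈ -97.72°
PM = 180° + (-97.72°) = 82.28°

82.3°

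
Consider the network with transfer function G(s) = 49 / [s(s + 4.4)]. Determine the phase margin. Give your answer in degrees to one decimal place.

Gain crossover: |G(jω)| = 1 at ω ≈ 6.35 rad/s.
∠G(j6.35) = −90° − arctan(6.35/4.4) ≈ -145.26°
PM = 180° + (-145.26°) = 34.74°

34.7°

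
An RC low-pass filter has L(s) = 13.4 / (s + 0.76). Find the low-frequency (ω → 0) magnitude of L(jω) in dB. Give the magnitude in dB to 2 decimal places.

24.93 dB

L(0) = 13.4 / 0.76 = 17.632
20 log₁₀(17.632) = 24.926 dB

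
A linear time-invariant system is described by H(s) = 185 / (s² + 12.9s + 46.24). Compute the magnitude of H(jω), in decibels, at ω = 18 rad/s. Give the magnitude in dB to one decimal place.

-5.8 dB

|(j18)² + 12.9(j18) + 46.24| = |-277.76 + j232.2| = 362
|H(j18)| = 185 / 362 = 0.511
20 log₁₀(0.511) = -5.83 dB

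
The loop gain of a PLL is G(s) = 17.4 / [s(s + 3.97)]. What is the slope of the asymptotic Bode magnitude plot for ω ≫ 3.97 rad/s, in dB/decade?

-40 dB/decade

With 0 zeros and 2 poles, the high-frequency asymptotic slope is 20 × (0 − 2) = -40 dB/decade.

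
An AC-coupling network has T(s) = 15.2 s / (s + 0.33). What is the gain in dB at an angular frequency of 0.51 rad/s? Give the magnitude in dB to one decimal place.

|j0.51| = 0.51
|j0.51 + 0.33| = √(0.51² + 0.33²) = 0.6075
|T(j0.51)| = 15.2 × 0.51 / 0.6075 = 12.761
20 log₁₀(12.761) = 22.12 dB

22.1 dB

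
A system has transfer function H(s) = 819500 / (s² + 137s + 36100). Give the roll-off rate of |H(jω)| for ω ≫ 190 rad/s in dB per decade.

With 0 zeros and 2 poles, the high-frequency asymptotic slope is 20 × (0 − 2) = -40 dB/decade.

-40 dB/decade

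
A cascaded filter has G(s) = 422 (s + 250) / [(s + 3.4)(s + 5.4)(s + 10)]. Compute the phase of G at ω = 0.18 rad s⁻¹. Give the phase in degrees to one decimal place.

-5.9°

∠(j0.18 + 250) = arctan(0.18/250) = 0.04°
∠(j0.18 + 3.4) = arctan(0.18/3.4) = 3.03°
∠(j0.18 + 5.4) = arctan(0.18/5.4) = 1.91°
∠(j0.18 + 10) = arctan(0.18/10) = 1.03°
∠G(j0.18) = 0.04° − (3.03° + 1.91° + 1.03°) = -5.93°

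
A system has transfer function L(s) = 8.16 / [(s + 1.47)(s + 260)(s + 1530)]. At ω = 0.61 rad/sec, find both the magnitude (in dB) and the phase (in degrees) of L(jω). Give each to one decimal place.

|j0.61 + 1.47| = √(0.61² + 1.47²) = 1.592
|j0.61 + 260| = √(0.61² + 260²) = 260
|j0.61 + 1530| = √(0.61² + 1530²) = 1530
|L(j0.61)| = 8.16 / (1.592 × 260 × 1530) = 1.2889e-05
20 log₁₀(1.2889e-05) = -97.80 dB
∠(j0.61 + 1.47) = arctan(0.61/1.47) = 22.54°
∠(j0.61 + 260) = arctan(0.61/260) = 0.13°
∠(j0.61 + 1530) = arctan(0.61/1530) = 0.02°
∠L(j0.61) = − (22.54° + 0.13° + 0.02°) = -22.69°

|L| = -97.8 dB, ∠L = -22.7 deg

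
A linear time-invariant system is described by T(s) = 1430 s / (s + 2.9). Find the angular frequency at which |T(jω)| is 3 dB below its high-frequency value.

For a single-pole high-pass, the −3 dB point is at the pole: ω = 2.9 rad/s.

2.9 rad/s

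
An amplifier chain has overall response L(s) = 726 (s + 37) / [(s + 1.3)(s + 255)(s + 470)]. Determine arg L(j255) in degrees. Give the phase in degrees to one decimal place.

-81.4 deg

∠(j255 + 37) = arctan(255/37) = 81.74°
∠(j255 + 1.3) = arctan(255/1.3) = 89.71°
∠(j255 + 255) = arctan(255/255) = 45.00°
∠(j255 + 470) = arctan(255/470) = 28.48°
∠L(j255) = 81.74° − (89.71° + 45.00° + 28.48°) = -81.45°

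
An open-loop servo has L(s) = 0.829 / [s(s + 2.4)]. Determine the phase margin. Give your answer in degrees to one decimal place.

Gain crossover: |L(jω)| = 1 at ω ≈ 0.342 rad/s.
∠L(j0.342) = −90° − arctan(0.342/2.4) ≈ -98.11°
PM = 180° + (-98.11°) = 81.89°

81.9°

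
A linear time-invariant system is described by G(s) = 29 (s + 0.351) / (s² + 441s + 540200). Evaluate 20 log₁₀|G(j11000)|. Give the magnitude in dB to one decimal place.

|j11000 + 0.351| = √(11000² + 0.351²) = 1.1e+04
|(j11000)² + 441(j11000) + 540200| = |-1.2046e+08 + j4.851e+06| = 1.206e+08
|G(j11000)| = 29 × 1.1e+04 / 1.206e+08 = 0.002646
20 log₁₀(0.002646) = -51.55 dB

-51.5 dB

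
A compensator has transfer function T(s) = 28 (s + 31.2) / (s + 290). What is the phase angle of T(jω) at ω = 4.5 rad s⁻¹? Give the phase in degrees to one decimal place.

7.3°

∠(j4.5 + 31.2) = arctan(4.5/31.2) = 8.21°
∠(j4.5 + 290) = arctan(4.5/290) = 0.89°
∠T(j4.5) = 8.21° − 0.89° = 7.32°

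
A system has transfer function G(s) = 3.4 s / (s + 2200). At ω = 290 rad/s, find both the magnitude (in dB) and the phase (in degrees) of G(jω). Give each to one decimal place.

|G| = -7.0 dB, ∠G = 82.5°

|j290| = 290
|j290 + 2200| = √(290² + 2200²) = 2219
|G(j290)| = 3.4 × 290 / 2219 = 0.44434
20 log₁₀(0.44434) = -7.05 dB
∠(j290) = 90.00°
∠(j290 + 2200) = arctan(290/2200) = 7.51°
∠G(j290) = 90.00° − 7.51° = 82.49°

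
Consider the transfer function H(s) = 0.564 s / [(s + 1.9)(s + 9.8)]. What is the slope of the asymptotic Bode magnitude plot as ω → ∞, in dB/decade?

-20 dB/decade

With 1 zero and 2 poles, the high-frequency asymptotic slope is 20 × (1 − 2) = -20 dB/decade.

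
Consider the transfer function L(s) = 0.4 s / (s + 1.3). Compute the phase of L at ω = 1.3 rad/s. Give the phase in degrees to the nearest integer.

∠(j1.3) = 90.00°
∠(j1.3 + 1.3) = arctan(1.3/1.3) = 45.00°
∠L(j1.3) = 90.00° − 45.00° = 45.00°

45°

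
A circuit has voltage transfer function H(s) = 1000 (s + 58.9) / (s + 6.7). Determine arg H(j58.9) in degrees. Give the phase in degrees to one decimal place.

-38.5 deg

∠(j58.9 + 58.9) = arctan(58.9/58.9) = 45.00°
∠(j58.9 + 6.7) = arctan(58.9/6.7) = 83.51°
∠H(j58.9) = 45.00° − 83.51° = -38.51°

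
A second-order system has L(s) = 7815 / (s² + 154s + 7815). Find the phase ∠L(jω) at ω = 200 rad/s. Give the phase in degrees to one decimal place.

-136.3 deg

∠[(j200)² + 154(j200) + 7815] = ∠[-32185 + j30800] = 136.26°
∠L(j200) = −136.26° = -136.26°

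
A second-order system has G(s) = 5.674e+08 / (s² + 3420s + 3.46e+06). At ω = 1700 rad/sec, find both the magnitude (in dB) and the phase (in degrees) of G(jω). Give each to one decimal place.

|G| = 39.7 dB, ∠G = -84.4°

|(j1700)² + 3420(j1700) + 3.46e+06| = |5.7e+05 + j5.814e+06| = 5.842e+06
|G(j1700)| = 5.674e+08 / 5.842e+06 = 97.126
20 log₁₀(97.126) = 39.75 dB
∠[(j1700)² + 3420(j1700) + 3.46e+06] = ∠[5.7e+05 + j5.814e+06] = 84.40°
∠G(j1700) = −84.40° = -84.40°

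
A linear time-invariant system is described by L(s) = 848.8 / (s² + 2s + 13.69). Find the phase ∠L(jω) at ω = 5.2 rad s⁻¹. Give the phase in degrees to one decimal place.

-142.1 deg

∠[(j5.2)² + 2(j5.2) + 13.69] = ∠[-13.35 + j10.4] = 142.08°
∠L(j5.2) = −142.08° = -142.08°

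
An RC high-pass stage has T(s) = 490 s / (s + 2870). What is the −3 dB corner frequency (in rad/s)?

2870 rad/s

For a single-pole high-pass, the −3 dB point is at the pole: ω = 2870 rad/s.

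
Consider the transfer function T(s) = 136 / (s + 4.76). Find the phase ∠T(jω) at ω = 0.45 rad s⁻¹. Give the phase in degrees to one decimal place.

-5.4 deg

∠(j0.45 + 4.76) = arctan(0.45/4.76) = 5.40°
∠T(j0.45) = −5.40° = -5.40°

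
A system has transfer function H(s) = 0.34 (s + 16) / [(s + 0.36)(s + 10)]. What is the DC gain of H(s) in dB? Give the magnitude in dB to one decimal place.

H(0) = 0.34 × 16 / (0.36 × 10) = 1.5111
20 log₁₀(1.5111) = 3.59 dB

3.6 dB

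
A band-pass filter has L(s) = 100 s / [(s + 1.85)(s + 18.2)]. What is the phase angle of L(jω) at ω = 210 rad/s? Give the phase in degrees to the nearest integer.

-85 deg

∠(j210) = 90.00°
∠(j210 + 1.85) = arctan(210/1.85) = 89.50°
∠(j210 + 18.2) = arctan(210/18.2) = 85.05°
∠L(j210) = 90.00° − (89.50° + 85.05°) = -84.54°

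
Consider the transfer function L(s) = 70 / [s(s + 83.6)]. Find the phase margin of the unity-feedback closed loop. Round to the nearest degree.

89°

Gain crossover: |L(jω)| = 1 at ω ≈ 0.837 rad/s.
∠L(j0.837) = −90° − arctan(0.837/83.6) ≈ -90.57°
PM = 180° + (-90.57°) = 89.43°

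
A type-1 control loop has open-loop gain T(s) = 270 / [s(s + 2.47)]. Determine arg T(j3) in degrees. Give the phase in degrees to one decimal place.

-140.5 deg

∠(j3 + 2.47) = arctan(3/2.47) = 50.53°
∠(j3) = 90.00°
∠T(j3) = − (50.53° + 90.00°) = -140.53°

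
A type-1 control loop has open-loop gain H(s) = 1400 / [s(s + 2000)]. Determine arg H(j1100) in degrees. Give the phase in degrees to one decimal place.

-118.8°

∠(j1100 + 2000) = arctan(1100/2000) = 28.81°
∠(j1100) = 90.00°
∠H(j1100) = − (28.81° + 90.00°) = -118.81°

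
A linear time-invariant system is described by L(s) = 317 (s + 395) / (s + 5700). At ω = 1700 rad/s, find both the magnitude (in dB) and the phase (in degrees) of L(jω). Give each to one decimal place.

|L| = 39.4 dB, ∠L = 60.3 deg

|j1700 + 395| = √(1700² + 395²) = 1745
|j1700 + 5700| = √(1700² + 5700²) = 5948
|L(j1700)| = 317 × 1745 / 5948 = 93.014
20 log₁₀(93.014) = 39.37 dB
∠(j1700 + 395) = arctan(1700/395) = 76.92°
∠(j1700 + 5700) = arctan(1700/5700) = 16.61°
∠L(j1700) = 76.92° − 16.61° = 60.31°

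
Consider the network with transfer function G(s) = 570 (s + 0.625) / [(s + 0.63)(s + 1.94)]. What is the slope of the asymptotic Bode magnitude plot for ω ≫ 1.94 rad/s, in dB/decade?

With 1 zero and 2 poles, the high-frequency asymptotic slope is 20 × (1 − 2) = -20 dB/decade.

-20 dB/decade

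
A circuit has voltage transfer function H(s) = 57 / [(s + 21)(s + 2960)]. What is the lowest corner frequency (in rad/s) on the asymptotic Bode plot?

21 rad/s

Break frequencies occur at each pole and zero magnitude: 21 rad/s, 2960 rad/s.
The lowest is 21 rad/s.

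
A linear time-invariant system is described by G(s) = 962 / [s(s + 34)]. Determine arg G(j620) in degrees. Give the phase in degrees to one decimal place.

∠(j620 + 34) = arctan(620/34) = 86.86°
∠(j620) = 90.00°
∠G(j620) = − (86.86° + 90.00°) = -176.86°

-176.9 deg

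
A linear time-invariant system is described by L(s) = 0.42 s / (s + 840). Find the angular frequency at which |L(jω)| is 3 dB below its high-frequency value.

For a single-pole high-pass, the −3 dB point is at the pole: ω = 840 rad/sec.

840 rad/sec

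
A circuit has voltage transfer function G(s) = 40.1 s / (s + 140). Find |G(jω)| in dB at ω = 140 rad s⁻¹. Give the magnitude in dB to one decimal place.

29.1 dB

|j140| = 140
|j140 + 140| = √(140² + 140²) = 198
|G(j140)| = 40.1 × 140 / 198 = 28.355
20 log₁₀(28.355) = 29.05 dB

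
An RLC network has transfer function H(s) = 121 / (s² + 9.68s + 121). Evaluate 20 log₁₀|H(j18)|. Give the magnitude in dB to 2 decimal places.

|(j18)² + 9.68(j18) + 121| = |-203 + j174.24| = 267.5
|H(j18)| = 121 / 267.5 = 0.4523
20 log₁₀(0.4523) = -6.892 dB

-6.89 dB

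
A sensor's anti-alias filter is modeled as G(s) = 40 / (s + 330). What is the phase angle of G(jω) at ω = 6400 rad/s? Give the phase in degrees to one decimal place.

-87.0°

∠(j6400 + 330) = arctan(6400/330) = 87.05°
∠G(j6400) = −87.05° = -87.05°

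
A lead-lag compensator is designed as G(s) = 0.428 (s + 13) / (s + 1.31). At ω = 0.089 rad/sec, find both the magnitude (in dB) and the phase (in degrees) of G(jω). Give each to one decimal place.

|j0.089 + 13| = √(0.089² + 13²) = 13
|j0.089 + 1.31| = √(0.089² + 1.31²) = 1.313
|G(j0.089)| = 0.428 × 13 / 1.313 = 4.2377
20 log₁₀(4.2377) = 12.54 dB
∠(j0.089 + 13) = arctan(0.089/13) = 0.39°
∠(j0.089 + 1.31) = arctan(0.089/1.31) = 3.89°
∠G(j0.089) = 0.39° − 3.89° = -3.49°

|G| = 12.5 dB, ∠G = -3.5 deg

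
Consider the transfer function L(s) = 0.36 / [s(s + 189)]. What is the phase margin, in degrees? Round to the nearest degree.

90 deg

Gain crossover: |L(jω)| = 1 at ω ≈ 0.0019 rad/sec.
∠L(j0.0019) = −90° − arctan(0.0019/189) ≈ -90.00°
PM = 180° + (-90.00°) = 90.00°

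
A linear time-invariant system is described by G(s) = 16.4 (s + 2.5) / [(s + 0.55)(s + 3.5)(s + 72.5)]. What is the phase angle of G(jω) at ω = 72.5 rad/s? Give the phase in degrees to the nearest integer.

-134°

∠(j72.5 + 2.5) = arctan(72.5/2.5) = 88.03°
∠(j72.5 + 0.55) = arctan(72.5/0.55) = 89.57°
∠(j72.5 + 3.5) = arctan(72.5/3.5) = 87.24°
∠(j72.5 + 72.5) = arctan(72.5/72.5) = 45.00°
∠G(j72.5) = 88.03° − (89.57° + 87.24° + 45.00°) = -133.78°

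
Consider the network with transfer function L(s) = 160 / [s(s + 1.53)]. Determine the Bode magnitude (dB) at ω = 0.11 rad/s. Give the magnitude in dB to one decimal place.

|j0.11 + 1.53| = √(0.11² + 1.53²) = 1.534
|j0.11| = 0.11
|L(j0.11)| = 160 / (1.534 × 0.11) = 948.24
20 log₁₀(948.24) = 59.54 dB

59.5 dB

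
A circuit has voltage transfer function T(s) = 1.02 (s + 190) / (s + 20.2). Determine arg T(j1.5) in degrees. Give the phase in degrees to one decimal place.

-3.8°

∠(j1.5 + 190) = arctan(1.5/190) = 0.45°
∠(j1.5 + 20.2) = arctan(1.5/20.2) = 4.25°
∠T(j1.5) = 0.45° − 4.25° = -3.79°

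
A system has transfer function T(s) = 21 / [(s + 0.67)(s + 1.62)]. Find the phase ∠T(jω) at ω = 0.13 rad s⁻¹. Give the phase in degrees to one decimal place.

∠(j0.13 + 0.67) = arctan(0.13/0.67) = 10.98°
∠(j0.13 + 1.62) = arctan(0.13/1.62) = 4.59°
∠T(j0.13) = − (10.98° + 4.59°) = -15.57°

-15.6°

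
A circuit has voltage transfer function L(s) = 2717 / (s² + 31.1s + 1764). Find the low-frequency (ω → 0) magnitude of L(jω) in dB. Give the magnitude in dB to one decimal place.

L(0) = 2717 / 1764 = 1.5402
20 log₁₀(1.5402) = 3.75 dB

3.8 dB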